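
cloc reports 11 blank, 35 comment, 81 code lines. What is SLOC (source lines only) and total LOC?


Total LOC = blank + comment + code
Total LOC = 11 + 35 + 81 = 127
SLOC (source only) = code = 81

Total LOC: 127, SLOC: 81


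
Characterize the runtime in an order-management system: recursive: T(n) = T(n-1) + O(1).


Reasoning: linear recursion with constant work per frame
Complexity: O(n)

O(n)


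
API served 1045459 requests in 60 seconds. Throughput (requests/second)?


Formula: throughput = requests / seconds
throughput = 1045459 / 60
throughput = 17424.32 requests/second

17424.32 requests/second


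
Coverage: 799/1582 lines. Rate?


Coverage = covered / total * 100
Coverage = 799 / 1582 * 100
Coverage = 50.51%

50.51%


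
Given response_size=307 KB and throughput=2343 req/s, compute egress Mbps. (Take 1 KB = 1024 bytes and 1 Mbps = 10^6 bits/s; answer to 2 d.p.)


Formula: Mbps = payload_bytes * RPS * 8 / 1e6
Payload per request = 307 KB = 307 * 1024 = 314368 bytes
Total bytes/sec = 314368 * 2343 = 736564224
Total bits/sec = 736564224 * 8 = 5892513792
Mbps = 5892513792 / 1e6 = 5892.51

5892.51 Mbps


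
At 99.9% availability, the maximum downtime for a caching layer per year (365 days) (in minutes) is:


Formula: allowed downtime = period * (100 - SLA) / 100
Period (year (365 days)) = 525600 minutes
Unavailability fraction = (100 - 99.9) / 100
Allowed downtime = 525600 * (100 - 99.9) / 100
Allowed downtime = 525.6 minutes

525.6 minutes


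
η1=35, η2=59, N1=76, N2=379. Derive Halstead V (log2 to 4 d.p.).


Formula: V = N * log2(η), where N = N1 + N2 and η = η1 + η2
η = 35 + 59 = 94
N = 76 + 379 = 455
log2(94) ≈ 6.5546
V = 455 * 6.5546 = 2982.34

2982.34


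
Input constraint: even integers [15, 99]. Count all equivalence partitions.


Constraint: even integers in [15, 99]
Class 1: x < 15 — out-of-range invalid
Class 2: x in [15,99] but odd — wrong type invalid
Class 3: x in [15,99] and even — valid
Class 4: x > 99 — out-of-range invalid
Total equivalence classes: 4

4 equivalence classes


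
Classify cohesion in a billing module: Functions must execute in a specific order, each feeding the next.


Reasoning: Output of one is input to next
Type: Sequential cohesion

Sequential cohesion


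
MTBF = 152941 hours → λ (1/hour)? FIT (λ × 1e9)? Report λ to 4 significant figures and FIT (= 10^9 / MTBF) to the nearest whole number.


Formula: λ = 1 / MTBF; FIT = λ × 1e9 = 1e9 / MTBF
λ = 1 / 152941 ≈ 6.538e-06 failures/hour
FIT = 1e9 / 152941 ≈ 6538 failures per 1e9 hours (nearest whole number)

λ = 6.538e-06 /h, FIT = 6538


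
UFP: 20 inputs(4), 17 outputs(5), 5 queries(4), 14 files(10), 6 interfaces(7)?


UFP = EI*4 + EO*5 + EQ*4 + ILF*10 + EIF*7
UFP = 20*4 + 17*5 + 5*4 + 14*10 + 6*7
UFP = 80 + 85 + 20 + 140 + 42
UFP = 367

367


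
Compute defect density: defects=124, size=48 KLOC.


Defect density = defects / KLOC
Defect density = 124 / 48
Defect density = 2.583 defects/KLOC

2.583 defects/KLOC


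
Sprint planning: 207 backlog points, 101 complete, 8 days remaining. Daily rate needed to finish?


Formula: Required rate = Remaining points / Days left
Remaining = 207 - 101 = 106 points
Required rate = 106 / 8 = 13.25 points/day

13.25 points/day


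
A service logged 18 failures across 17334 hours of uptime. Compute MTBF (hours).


Formula: MTBF = Total operating time / Number of failures
MTBF = 17334 / 18
MTBF = 963.0 hours

963.0 hours


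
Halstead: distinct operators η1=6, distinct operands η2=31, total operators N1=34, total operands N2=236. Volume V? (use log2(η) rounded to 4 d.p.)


Formula: V = N * log2(η), where N = N1 + N2 and η = η1 + η2
η = 6 + 31 = 37
N = 34 + 236 = 270
log2(37) ≈ 5.2095
V = 270 * 5.2095 = 1406.57

1406.57


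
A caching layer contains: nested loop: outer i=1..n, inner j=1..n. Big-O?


Reasoning: n iterations times n iterations
Complexity: O(n^2)

O(n^2)


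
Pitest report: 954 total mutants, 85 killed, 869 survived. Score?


Mutation score = killed / total * 100
Mutation score = 85 / 954 * 100
Mutation score = 8.91%

8.91%


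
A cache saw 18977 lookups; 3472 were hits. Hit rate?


Formula: hit rate = hits / (hits + misses) * 100
hit rate = 3472 / (3472 + 15505) * 100
hit rate = 3472 / 18977 * 100
hit rate = 18.3%

18.3%


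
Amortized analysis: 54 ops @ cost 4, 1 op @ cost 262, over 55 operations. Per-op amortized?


Formula: Amortized cost = Total cost / Operations
Total cost = (54 * 4) + (1 * 262)
Total cost = 216 + 262 = 478
Amortized = 478 / 55 = 8.6909

8.6909


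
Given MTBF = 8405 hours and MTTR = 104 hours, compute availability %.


Availability = MTBF / (MTBF + MTTR)
Availability = 8405 / (8405 + 104)
Availability = 8405 / 8509
Availability = 98.7778%

98.7778%


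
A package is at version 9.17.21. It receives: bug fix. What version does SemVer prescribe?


Current: 9.17.21
Change category: 'bug fix' → patch bump
SemVer rule: patch bump → increment PATCH (MAJOR and MINOR unchanged)
New: 9.17.22

9.17.22


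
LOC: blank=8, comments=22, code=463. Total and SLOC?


Total LOC = blank + comment + code
Total LOC = 8 + 22 + 463 = 493
SLOC (source only) = code = 463

Total LOC: 493, SLOC: 463


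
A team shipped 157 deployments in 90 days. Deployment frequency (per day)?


Formula: deployments per day = releases / days
= 157 / 90
= 1.744 deploys/day
(equivalently, 12.21 deploys/week)

1.744 deploys/day


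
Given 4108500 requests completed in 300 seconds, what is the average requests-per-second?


Formula: throughput = requests / seconds
throughput = 4108500 / 300
throughput = 13695.0 requests/second

13695.0 requests/second


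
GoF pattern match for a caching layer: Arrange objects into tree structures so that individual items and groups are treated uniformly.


This matches the Composite pattern

Composite


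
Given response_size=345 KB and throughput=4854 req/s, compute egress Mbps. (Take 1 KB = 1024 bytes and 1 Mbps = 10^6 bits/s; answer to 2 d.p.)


Formula: Mbps = payload_bytes * RPS * 8 / 1e6
Payload per request = 345 KB = 345 * 1024 = 353280 bytes
Total bytes/sec = 353280 * 4854 = 1714821120
Total bits/sec = 1714821120 * 8 = 13718568960
Mbps = 13718568960 / 1e6 = 13718.57

13718.57 Mbps


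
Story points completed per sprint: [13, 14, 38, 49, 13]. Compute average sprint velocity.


Formula: Avg velocity = Total points / Number of sprints
Points: [13, 14, 38, 49, 13]
Sum = 13 + 14 + 38 + 49 + 13 = 127
Avg velocity = 127 / 5 = 25.4 points/sprint

25.4 points/sprint


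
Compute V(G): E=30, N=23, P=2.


Formula: V(G) = E - N + 2P
V(G) = 30 - 23 + 2*2
V(G) = 7 + 4
V(G) = 11

11


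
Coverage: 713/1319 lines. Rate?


Coverage = covered / total * 100
Coverage = 713 / 1319 * 100
Coverage = 54.06%

54.06%


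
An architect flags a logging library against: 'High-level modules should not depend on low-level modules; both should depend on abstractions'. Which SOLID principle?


This describes the Dependency Inversion Principle (DIP)

Dependency Inversion Principle (DIP)


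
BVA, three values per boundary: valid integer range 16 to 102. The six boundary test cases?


Range: [16, 102]
Boundaries: just below min, min, min+1, max-1, max, just above max
Values: [15, 16, 17, 101, 102, 103]

[15, 16, 17, 101, 102, 103]


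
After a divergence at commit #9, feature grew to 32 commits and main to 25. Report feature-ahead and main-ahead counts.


Common ancestor: commit #9
feature commits after divergence: 32 - 9 = 23
main commits after divergence: 25 - 9 = 16
feature is 23 commits ahead of main
main is 16 commits ahead of feature

feature ahead: 23, main ahead: 16


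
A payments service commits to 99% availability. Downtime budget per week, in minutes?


Formula: allowed downtime = period * (100 - SLA) / 100
Period (week) = 10080 minutes
Unavailability fraction = (100 - 99.0) / 100
Allowed downtime = 10080 * (100 - 99.0) / 100
Allowed downtime = 100.8 minutes

100.8 minutes


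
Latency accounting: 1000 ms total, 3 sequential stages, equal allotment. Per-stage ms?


Formula: per_stage = total_budget / stages
per_stage = 1000 / 3
per_stage = 333.33 ms

333.33 ms


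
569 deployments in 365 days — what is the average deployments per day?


Formula: deployments per day = releases / days
= 569 / 365
= 1.559 deploys/day
(equivalently, 10.91 deploys/week)

1.559 deploys/day


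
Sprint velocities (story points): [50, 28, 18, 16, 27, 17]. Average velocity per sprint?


Formula: Avg velocity = Total points / Number of sprints
Points: [50, 28, 18, 16, 27, 17]
Sum = 50 + 28 + 18 + 16 + 27 + 17 = 156
Avg velocity = 156 / 6 = 26.0 points/sprint

26.0 points/sprint


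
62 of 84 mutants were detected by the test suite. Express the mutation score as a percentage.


Mutation score = killed / total * 100
Mutation score = 62 / 84 * 100
Mutation score = 73.81%

73.81%


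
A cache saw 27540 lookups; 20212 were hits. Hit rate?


Formula: hit rate = hits / (hits + misses) * 100
hit rate = 20212 / (20212 + 7328) * 100
hit rate = 20212 / 27540 * 100
hit rate = 73.39%

73.39%


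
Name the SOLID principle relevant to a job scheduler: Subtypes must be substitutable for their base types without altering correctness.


This describes the Liskov Substitution Principle (LSP)

Liskov Substitution Principle (LSP)


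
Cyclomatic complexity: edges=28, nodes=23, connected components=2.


Formula: V(G) = E - N + 2P
V(G) = 28 - 23 + 2*2
V(G) = 5 + 4
V(G) = 9

9


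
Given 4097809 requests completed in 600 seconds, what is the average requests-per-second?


Formula: throughput = requests / seconds
throughput = 4097809 / 600
throughput = 6829.68 requests/second

6829.68 requests/second


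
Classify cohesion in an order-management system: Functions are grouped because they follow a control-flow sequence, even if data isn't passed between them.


Reasoning: Grouped by order of execution within a routine, not by data flow
Type: Procedural cohesion

Procedural cohesion


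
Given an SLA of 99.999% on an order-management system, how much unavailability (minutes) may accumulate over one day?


Formula: allowed downtime = period * (100 - SLA) / 100
Period (day) = 1440 minutes
Unavailability fraction = (100 - 99.999) / 100
Allowed downtime = 1440 * (100 - 99.999) / 100
Allowed downtime = 0.0144 minutes

0.0144 minutes


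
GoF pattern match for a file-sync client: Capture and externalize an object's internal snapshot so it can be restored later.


This matches the Memento pattern

Memento


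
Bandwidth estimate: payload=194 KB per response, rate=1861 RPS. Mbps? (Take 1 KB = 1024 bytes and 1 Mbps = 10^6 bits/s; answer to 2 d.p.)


Formula: Mbps = payload_bytes * RPS * 8 / 1e6
Payload per request = 194 KB = 194 * 1024 = 198656 bytes
Total bytes/sec = 198656 * 1861 = 369698816
Total bits/sec = 369698816 * 8 = 2957590528
Mbps = 2957590528 / 1e6 = 2957.59

2957.59 Mbps


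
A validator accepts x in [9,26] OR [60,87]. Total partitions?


Valid ranges: [9,26] and [60,87]
Class 1: x < 9 — invalid
Class 2: 9 ≤ x ≤ 26 — valid
Class 3: 26 < x < 60 — invalid (gap between ranges)
Class 4: 60 ≤ x ≤ 87 — valid
Class 5: x > 87 — invalid
Total equivalence classes: 5

5 equivalence classes


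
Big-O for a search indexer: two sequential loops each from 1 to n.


Reasoning: sequential dominates: O(n) + O(n) = O(n)
Complexity: O(n)

O(n)


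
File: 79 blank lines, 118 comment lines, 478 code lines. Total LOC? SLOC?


Total LOC = blank + comment + code
Total LOC = 79 + 118 + 478 = 675
SLOC (source only) = code = 478

Total LOC: 675, SLOC: 478


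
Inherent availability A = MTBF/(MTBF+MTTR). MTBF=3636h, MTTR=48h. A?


Availability = MTBF / (MTBF + MTTR)
Availability = 3636 / (3636 + 48)
Availability = 3636 / 3684
Availability = 98.6971%

98.6971%


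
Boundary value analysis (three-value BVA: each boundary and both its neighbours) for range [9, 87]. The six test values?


Range: [9, 87]
Boundaries: just below min, min, min+1, max-1, max, just above max
Values: [8, 9, 10, 86, 87, 88]

[8, 9, 10, 86, 87, 88]


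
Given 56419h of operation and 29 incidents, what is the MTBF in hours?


Formula: MTBF = Total operating time / Number of failures
MTBF = 56419 / 29
MTBF = 1945.48 hours

1945.48 hours


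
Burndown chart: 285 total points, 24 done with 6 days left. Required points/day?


Formula: Required rate = Remaining points / Days left
Remaining = 285 - 24 = 261 points
Required rate = 261 / 6 = 43.5 points/day

43.5 points/day


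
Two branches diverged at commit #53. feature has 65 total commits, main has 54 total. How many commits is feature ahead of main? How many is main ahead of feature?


Common ancestor: commit #53
feature commits after divergence: 65 - 53 = 12
main commits after divergence: 54 - 53 = 1
feature is 12 commits ahead of main
main is 1 commits ahead of feature

feature ahead: 12, main ahead: 1


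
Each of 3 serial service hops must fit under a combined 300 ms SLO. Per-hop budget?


Formula: per_stage = total_budget / stages
per_stage = 300 / 3
per_stage = 100.0 ms

100.0 ms


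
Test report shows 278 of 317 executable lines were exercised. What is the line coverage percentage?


Coverage = covered / total * 100
Coverage = 278 / 317 * 100
Coverage = 87.7%

87.7%


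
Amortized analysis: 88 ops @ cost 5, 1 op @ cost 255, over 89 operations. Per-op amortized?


Formula: Amortized cost = Total cost / Operations
Total cost = (88 * 5) + (1 * 255)
Total cost = 440 + 255 = 695
Amortized = 695 / 89 = 7.809

7.809


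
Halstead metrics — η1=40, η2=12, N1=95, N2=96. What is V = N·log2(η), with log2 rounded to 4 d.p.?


Formula: V = N * log2(η), where N = N1 + N2 and η = η1 + η2
η = 40 + 12 = 52
N = 95 + 96 = 191
log2(52) ≈ 5.7004
V = 191 * 5.7004 = 1088.78

1088.78


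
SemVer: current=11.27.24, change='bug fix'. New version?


Current: 11.27.24
Change category: 'bug fix' → patch bump
SemVer rule: patch bump → increment PATCH (MAJOR and MINOR unchanged)
New: 11.27.25

11.27.25


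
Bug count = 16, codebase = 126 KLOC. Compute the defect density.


Defect density = defects / KLOC
Defect density = 16 / 126
Defect density = 0.127 defects/KLOC

0.127 defects/KLOC


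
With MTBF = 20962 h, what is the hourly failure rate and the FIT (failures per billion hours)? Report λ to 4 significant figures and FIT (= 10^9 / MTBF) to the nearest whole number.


Formula: λ = 1 / MTBF; FIT = λ × 1e9 = 1e9 / MTBF
λ = 1 / 20962 ≈ 4.771e-05 failures/hour
FIT = 1e9 / 20962 ≈ 47705 failures per 1e9 hours (nearest whole number)

λ = 4.771e-05 /h, FIT = 47705


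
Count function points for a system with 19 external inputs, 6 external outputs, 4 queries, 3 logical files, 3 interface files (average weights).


UFP = EI*4 + EO*5 + EQ*4 + ILF*10 + EIF*7
UFP = 19*4 + 6*5 + 4*4 + 3*10 + 3*7
UFP = 76 + 30 + 16 + 30 + 21
UFP = 173

173


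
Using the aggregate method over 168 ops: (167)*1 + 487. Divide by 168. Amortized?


Formula: Amortized cost = Total cost / Operations
Total cost = (167 * 1) + (1 * 487)
Total cost = 167 + 487 = 654
Amortized = 654 / 168 = 3.8929

3.8929


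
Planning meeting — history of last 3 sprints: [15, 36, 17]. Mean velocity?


Formula: Avg velocity = Total points / Number of sprints
Points: [15, 36, 17]
Sum = 15 + 36 + 17 = 68
Avg velocity = 68 / 3 = 22.67 points/sprint

22.67 points/sprint


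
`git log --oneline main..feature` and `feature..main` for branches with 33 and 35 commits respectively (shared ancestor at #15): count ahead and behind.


Common ancestor: commit #15
feature commits after divergence: 33 - 15 = 18
main commits after divergence: 35 - 15 = 20
feature is 18 commits ahead of main
main is 20 commits ahead of feature

feature ahead: 18, main ahead: 20


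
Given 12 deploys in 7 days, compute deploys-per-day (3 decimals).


Formula: deployments per day = releases / days
= 12 / 7
= 1.714 deploys/day
(equivalently, 12.0 deploys/week)

1.714 deploys/day


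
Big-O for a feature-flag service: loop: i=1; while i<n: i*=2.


Reasoning: i doubles each step so iterations are log2(n)
Complexity: O(log n)

O(log n)


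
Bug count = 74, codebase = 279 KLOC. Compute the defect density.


Defect density = defects / KLOC
Defect density = 74 / 279
Defect density = 0.265 defects/KLOC

0.265 defects/KLOC


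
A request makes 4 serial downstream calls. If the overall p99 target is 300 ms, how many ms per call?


Formula: per_stage = total_budget / stages
per_stage = 300 / 4
per_stage = 75.0 ms

75.0 ms


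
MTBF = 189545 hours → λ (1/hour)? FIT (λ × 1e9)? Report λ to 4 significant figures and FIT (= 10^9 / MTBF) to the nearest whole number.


Formula: λ = 1 / MTBF; FIT = λ × 1e9 = 1e9 / MTBF
λ = 1 / 189545 ≈ 5.276e-06 failures/hour
FIT = 1e9 / 189545 ≈ 5276 failures per 1e9 hours (nearest whole number)

λ = 5.276e-06 /h, FIT = 5276


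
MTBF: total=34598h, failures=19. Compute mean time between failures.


Formula: MTBF = Total operating time / Number of failures
MTBF = 34598 / 19
MTBF = 1820.95 hours

1820.95 hours


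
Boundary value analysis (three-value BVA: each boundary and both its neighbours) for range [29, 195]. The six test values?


Range: [29, 195]
Boundaries: just below min, min, min+1, max-1, max, just above max
Values: [28, 29, 30, 194, 195, 196]

[28, 29, 30, 194, 195, 196]


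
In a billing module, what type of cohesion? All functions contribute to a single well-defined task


Reasoning: Best: single purpose
Type: Functional cohesion

Functional cohesion


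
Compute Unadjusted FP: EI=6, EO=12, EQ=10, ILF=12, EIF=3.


UFP = EI*4 + EO*5 + EQ*4 + ILF*10 + EIF*7
UFP = 6*4 + 12*5 + 10*4 + 12*10 + 3*7
UFP = 24 + 60 + 40 + 120 + 21
UFP = 265

265


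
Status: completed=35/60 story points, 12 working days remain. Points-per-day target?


Formula: Required rate = Remaining points / Days left
Remaining = 60 - 35 = 25 points
Required rate = 25 / 12 = 2.08 points/day

2.08 points/day


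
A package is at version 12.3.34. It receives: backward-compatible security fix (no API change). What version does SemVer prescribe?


Current: 12.3.34
Change category: 'backward-compatible security fix (no API change)' → patch bump
SemVer rule: patch bump → increment PATCH (MAJOR and MINOR unchanged)
New: 12.3.35

12.3.35


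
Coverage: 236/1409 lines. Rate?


Coverage = covered / total * 100
Coverage = 236 / 1409 * 100
Coverage = 16.75%

16.75%


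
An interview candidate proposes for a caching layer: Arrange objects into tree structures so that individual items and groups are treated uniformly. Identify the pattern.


This matches the Composite pattern

Composite


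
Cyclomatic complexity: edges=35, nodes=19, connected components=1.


Formula: V(G) = E - N + 2P
V(G) = 35 - 19 + 2*1
V(G) = 16 + 2
V(G) = 18

18


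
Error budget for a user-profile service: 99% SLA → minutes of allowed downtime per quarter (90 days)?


Formula: allowed downtime = period * (100 - SLA) / 100
Period (quarter (90 days)) = 129600 minutes
Unavailability fraction = (100 - 99.0) / 100
Allowed downtime = 129600 * (100 - 99.0) / 100
Allowed downtime = 1296.0 minutes

1296.0 minutes


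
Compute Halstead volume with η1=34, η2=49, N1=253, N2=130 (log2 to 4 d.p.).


Formula: V = N * log2(η), where N = N1 + N2 and η = η1 + η2
η = 34 + 49 = 83
N = 253 + 130 = 383
log2(83) ≈ 6.3750
V = 383 * 6.3750 = 2441.63

2441.63


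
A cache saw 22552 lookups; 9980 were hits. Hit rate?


Formula: hit rate = hits / (hits + misses) * 100
hit rate = 9980 / (9980 + 12572) * 100
hit rate = 9980 / 22552 * 100
hit rate = 44.25%

44.25%


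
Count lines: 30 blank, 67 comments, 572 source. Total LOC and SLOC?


Total LOC = blank + comment + code
Total LOC = 30 + 67 + 572 = 669
SLOC (source only) = code = 572

Total LOC: 669, SLOC: 572


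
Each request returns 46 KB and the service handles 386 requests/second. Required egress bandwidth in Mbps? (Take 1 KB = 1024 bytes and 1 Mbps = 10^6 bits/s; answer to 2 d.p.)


Formula: Mbps = payload_bytes * RPS * 8 / 1e6
Payload per request = 46 KB = 46 * 1024 = 47104 bytes
Total bytes/sec = 47104 * 386 = 18182144
Total bits/sec = 18182144 * 8 = 145457152
Mbps = 145457152 / 1e6 = 145.46

145.46 Mbps


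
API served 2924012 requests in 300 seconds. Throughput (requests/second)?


Formula: throughput = requests / seconds
throughput = 2924012 / 300
throughput = 9746.71 requests/second

9746.71 requests/second


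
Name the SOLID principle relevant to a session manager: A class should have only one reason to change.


This describes the Single Responsibility Principle (SRP)

Single Responsibility Principle (SRP)


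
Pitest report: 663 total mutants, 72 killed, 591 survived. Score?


Mutation score = killed / total * 100
Mutation score = 72 / 663 * 100
Mutation score = 10.86%

10.86%


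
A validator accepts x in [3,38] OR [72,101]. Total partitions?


Valid ranges: [3,38] and [72,101]
Class 1: x < 3 — invalid
Class 2: 3 ≤ x ≤ 38 — valid
Class 3: 38 < x < 72 — invalid (gap between ranges)
Class 4: 72 ≤ x ≤ 101 — valid
Class 5: x > 101 — invalid
Total equivalence classes: 5

5 equivalence classes


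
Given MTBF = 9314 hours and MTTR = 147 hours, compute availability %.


Availability = MTBF / (MTBF + MTTR)
Availability = 9314 / (9314 + 147)
Availability = 9314 / 9461
Availability = 98.4463%

98.4463%


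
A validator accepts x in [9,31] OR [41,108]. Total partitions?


Valid ranges: [9,31] and [41,108]
Class 1: x < 9 — invalid
Class 2: 9 ≤ x ≤ 31 — valid
Class 3: 31 < x < 41 — invalid (gap between ranges)
Class 4: 41 ≤ x ≤ 108 — valid
Class 5: x > 108 — invalid
Total equivalence classes: 5

5 equivalence classes


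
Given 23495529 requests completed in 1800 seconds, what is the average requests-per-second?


Formula: throughput = requests / seconds
throughput = 23495529 / 1800
throughput = 13053.07 requests/second

13053.07 requests/second


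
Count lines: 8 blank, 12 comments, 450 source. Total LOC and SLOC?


Total LOC = blank + comment + code
Total LOC = 8 + 12 + 450 = 470
SLOC (source only) = code = 450

Total LOC: 470, SLOC: 450


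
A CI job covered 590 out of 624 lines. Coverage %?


Coverage = covered / total * 100
Coverage = 590 / 624 * 100
Coverage = 94.55%

94.55%


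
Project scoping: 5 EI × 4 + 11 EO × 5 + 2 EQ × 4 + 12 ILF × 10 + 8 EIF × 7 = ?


UFP = EI*4 + EO*5 + EQ*4 + ILF*10 + EIF*7
UFP = 5*4 + 11*5 + 2*4 + 12*10 + 8*7
UFP = 20 + 55 + 8 + 120 + 56
UFP = 259

259


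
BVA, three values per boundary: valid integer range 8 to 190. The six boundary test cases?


Range: [8, 190]
Boundaries: just below min, min, min+1, max-1, max, just above max
Values: [7, 8, 9, 189, 190, 191]

[7, 8, 9, 189, 190, 191]


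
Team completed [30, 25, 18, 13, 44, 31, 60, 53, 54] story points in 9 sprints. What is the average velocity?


Formula: Avg velocity = Total points / Number of sprints
Points: [30, 25, 18, 13, 44, 31, 60, 53, 54]
Sum = 30 + 25 + 18 + 13 + 44 + 31 + 60 + 53 + 54 = 328
Avg velocity = 328 / 9 = 36.44 points/sprint

36.44 points/sprint


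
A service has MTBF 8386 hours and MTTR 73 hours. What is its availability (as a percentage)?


Availability = MTBF / (MTBF + MTTR)
Availability = 8386 / (8386 + 73)
Availability = 8386 / 8459
Availability = 99.137%

99.137%


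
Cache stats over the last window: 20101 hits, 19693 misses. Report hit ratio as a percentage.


Formula: hit rate = hits / (hits + misses) * 100
hit rate = 20101 / (20101 + 19693) * 100
hit rate = 20101 / 39794 * 100
hit rate = 50.51%

50.51%


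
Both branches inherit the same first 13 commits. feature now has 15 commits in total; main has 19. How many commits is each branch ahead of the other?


Common ancestor: commit #13
feature commits after divergence: 15 - 13 = 2
main commits after divergence: 19 - 13 = 6
feature is 2 commits ahead of main
main is 6 commits ahead of feature

feature ahead: 2, main ahead: 6


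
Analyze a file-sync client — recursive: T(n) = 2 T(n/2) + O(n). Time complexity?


Reasoning: master theorem case 2 (merge-sort recurrence)
Complexity: O(n log n)

O(n log n)


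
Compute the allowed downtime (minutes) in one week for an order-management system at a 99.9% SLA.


Formula: allowed downtime = period * (100 - SLA) / 100
Period (week) = 10080 minutes
Unavailability fraction = (100 - 99.9) / 100
Allowed downtime = 10080 * (100 - 99.9) / 100
Allowed downtime = 10.08 minutes

10.08 minutes


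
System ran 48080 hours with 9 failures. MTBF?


Formula: MTBF = Total operating time / Number of failures
MTBF = 48080 / 9
MTBF = 5342.22 hours

5342.22 hours


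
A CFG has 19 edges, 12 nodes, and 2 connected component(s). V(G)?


Formula: V(G) = E - N + 2P
V(G) = 19 - 12 + 2*2
V(G) = 7 + 4
V(G) = 11

11


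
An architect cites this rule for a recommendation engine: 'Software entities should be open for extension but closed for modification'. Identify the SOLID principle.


This describes the Open/Closed Principle (OCP)

Open/Closed Principle (OCP)


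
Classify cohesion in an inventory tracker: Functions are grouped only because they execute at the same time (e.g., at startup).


Reasoning: Related by timing only
Type: Temporal cohesion

Temporal cohesion


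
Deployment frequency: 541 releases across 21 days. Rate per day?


Formula: deployments per day = releases / days
= 541 / 21
= 25.762 deploys/day
(equivalently, 180.33 deploys/week)

25.762 deploys/day


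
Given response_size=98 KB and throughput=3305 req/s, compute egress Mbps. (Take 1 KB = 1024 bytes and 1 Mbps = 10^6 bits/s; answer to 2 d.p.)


Formula: Mbps = payload_bytes * RPS * 8 / 1e6
Payload per request = 98 KB = 98 * 1024 = 100352 bytes
Total bytes/sec = 100352 * 3305 = 331663360
Total bits/sec = 331663360 * 8 = 2653306880
Mbps = 2653306880 / 1e6 = 2653.31

2653.31 Mbps


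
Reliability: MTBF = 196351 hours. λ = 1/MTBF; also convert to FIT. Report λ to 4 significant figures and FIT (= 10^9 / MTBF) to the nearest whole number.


Formula: λ = 1 / MTBF; FIT = λ × 1e9 = 1e9 / MTBF
λ = 1 / 196351 ≈ 5.093e-06 failures/hour
FIT = 1e9 / 196351 ≈ 5093 failures per 1e9 hours (nearest whole number)

λ = 5.093e-06 /h, FIT = 5093


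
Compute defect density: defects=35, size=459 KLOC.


Defect density = defects / KLOC
Defect density = 35 / 459
Defect density = 0.076 defects/KLOC

0.076 defects/KLOC


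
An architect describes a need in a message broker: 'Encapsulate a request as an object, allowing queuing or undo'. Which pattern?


This matches the Command pattern

Command


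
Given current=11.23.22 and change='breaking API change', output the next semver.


Current: 11.23.22
Change category: 'breaking API change' → major bump
SemVer rule: major bump → increment MAJOR, reset MINOR and PATCH to 0
New: 12.0.0

12.0.0


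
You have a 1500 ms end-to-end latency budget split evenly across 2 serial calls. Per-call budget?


Formula: per_stage = total_budget / stages
per_stage = 1500 / 2
per_stage = 750.0 ms

750.0 ms


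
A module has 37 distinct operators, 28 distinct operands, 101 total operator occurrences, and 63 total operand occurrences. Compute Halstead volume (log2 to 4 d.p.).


Formula: V = N * log2(η), where N = N1 + N2 and η = η1 + η2
η = 37 + 28 = 65
N = 101 + 63 = 164
log2(65) ≈ 6.0224
V = 164 * 6.0224 = 987.67

987.67


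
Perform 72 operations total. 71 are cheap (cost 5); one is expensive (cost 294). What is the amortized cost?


Formula: Amortized cost = Total cost / Operations
Total cost = (71 * 5) + (1 * 294)
Total cost = 355 + 294 = 649
Amortized = 649 / 72 = 9.0139

9.0139


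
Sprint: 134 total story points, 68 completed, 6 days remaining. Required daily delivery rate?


Formula: Required rate = Remaining points / Days left
Remaining = 134 - 68 = 66 points
Required rate = 66 / 6 = 11.0 points/day

11.0 points/day


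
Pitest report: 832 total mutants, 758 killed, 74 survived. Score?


Mutation score = killed / total * 100
Mutation score = 758 / 832 * 100
Mutation score = 91.11%

91.11%


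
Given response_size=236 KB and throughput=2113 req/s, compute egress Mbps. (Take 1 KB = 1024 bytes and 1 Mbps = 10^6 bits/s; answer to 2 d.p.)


Formula: Mbps = payload_bytes * RPS * 8 / 1e6
Payload per request = 236 KB = 236 * 1024 = 241664 bytes
Total bytes/sec = 241664 * 2113 = 510636032
Total bits/sec = 510636032 * 8 = 4085088256
Mbps = 4085088256 / 1e6 = 4085.09

4085.09 Mbps


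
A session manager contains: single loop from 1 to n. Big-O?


Reasoning: one pass through n items
Complexity: O(n)

O(n)


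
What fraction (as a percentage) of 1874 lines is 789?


Coverage = covered / total * 100
Coverage = 789 / 1874 * 100
Coverage = 42.1%

42.1%


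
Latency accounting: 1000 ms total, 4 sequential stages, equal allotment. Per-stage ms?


Formula: per_stage = total_budget / stages
per_stage = 1000 / 4
per_stage = 250.0 ms

250.0 ms


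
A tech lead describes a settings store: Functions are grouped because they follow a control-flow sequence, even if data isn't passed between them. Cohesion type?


Reasoning: Grouped by order of execution within a routine, not by data flow
Type: Procedural cohesion

Procedural cohesion


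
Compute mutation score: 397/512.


Mutation score = killed / total * 100
Mutation score = 397 / 512 * 100
Mutation score = 77.54%

77.54%


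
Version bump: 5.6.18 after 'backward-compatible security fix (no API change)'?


Current: 5.6.18
Change category: 'backward-compatible security fix (no API change)' → patch bump
SemVer rule: patch bump → increment PATCH (MAJOR and MINOR unchanged)
New: 5.6.19

5.6.19


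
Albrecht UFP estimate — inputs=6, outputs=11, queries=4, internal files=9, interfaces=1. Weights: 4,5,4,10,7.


UFP = EI*4 + EO*5 + EQ*4 + ILF*10 + EIF*7
UFP = 6*4 + 11*5 + 4*4 + 9*10 + 1*7
UFP = 24 + 55 + 16 + 90 + 7
UFP = 192

192


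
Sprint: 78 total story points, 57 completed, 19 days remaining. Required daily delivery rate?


Formula: Required rate = Remaining points / Days left
Remaining = 78 - 57 = 21 points
Required rate = 21 / 19 = 1.11 points/day

1.11 points/day


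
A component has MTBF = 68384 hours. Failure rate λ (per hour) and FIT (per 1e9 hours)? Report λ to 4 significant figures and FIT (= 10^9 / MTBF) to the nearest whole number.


Formula: λ = 1 / MTBF; FIT = λ × 1e9 = 1e9 / MTBF
λ = 1 / 68384 ≈ 1.462e-05 failures/hour
FIT = 1e9 / 68384 ≈ 14623 failures per 1e9 hours (nearest whole number)

λ = 1.462e-05 /h, FIT = 14623


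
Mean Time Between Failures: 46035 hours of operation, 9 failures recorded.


Formula: MTBF = Total operating time / Number of failures
MTBF = 46035 / 9
MTBF = 5115.0 hours

5115.0 hours


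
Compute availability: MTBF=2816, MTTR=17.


Availability = MTBF / (MTBF + MTTR)
Availability = 2816 / (2816 + 17)
Availability = 2816 / 2833
Availability = 99.3999%

99.3999%


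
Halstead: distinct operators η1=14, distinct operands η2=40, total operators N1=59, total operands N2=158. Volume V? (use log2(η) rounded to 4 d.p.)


Formula: V = N * log2(η), where N = N1 + N2 and η = η1 + η2
η = 14 + 40 = 54
N = 59 + 158 = 217
log2(54) ≈ 5.7549
V = 217 * 5.7549 = 1248.81

1248.81


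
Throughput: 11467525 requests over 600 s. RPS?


Formula: throughput = requests / seconds
throughput = 11467525 / 600
throughput = 19112.54 requests/second

19112.54 requests/second


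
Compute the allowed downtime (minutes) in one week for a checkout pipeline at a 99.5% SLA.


Formula: allowed downtime = period * (100 - SLA) / 100
Period (week) = 10080 minutes
Unavailability fraction = (100 - 99.5) / 100
Allowed downtime = 10080 * (100 - 99.5) / 100
Allowed downtime = 50.4 minutes

50.4 minutes


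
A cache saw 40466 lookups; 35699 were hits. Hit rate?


Formula: hit rate = hits / (hits + misses) * 100
hit rate = 35699 / (35699 + 4767) * 100
hit rate = 35699 / 40466 * 100
hit rate = 88.22%

88.22%


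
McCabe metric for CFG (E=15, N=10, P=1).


Formula: V(G) = E - N + 2P
V(G) = 15 - 10 + 2*1
V(G) = 5 + 2
V(G) = 7

7


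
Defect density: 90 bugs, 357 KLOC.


Defect density = defects / KLOC
Defect density = 90 / 357
Defect density = 0.252 defects/KLOC

0.252 defects/KLOC


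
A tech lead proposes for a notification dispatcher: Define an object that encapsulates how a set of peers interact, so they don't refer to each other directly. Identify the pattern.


This matches the Mediator pattern

Mediator


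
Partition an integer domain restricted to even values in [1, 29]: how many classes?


Constraint: even integers in [1, 29]
Class 1: x < 1 — out-of-range invalid
Class 2: x in [1,29] but odd — wrong type invalid
Class 3: x in [1,29] and even — valid
Class 4: x > 29 — out-of-range invalid
Total equivalence classes: 4

4 equivalence classes


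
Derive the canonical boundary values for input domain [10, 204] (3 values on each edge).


Range: [10, 204]
Boundaries: just below min, min, min+1, max-1, max, just above max
Values: [9, 10, 11, 203, 204, 205]

[9, 10, 11, 203, 204, 205]


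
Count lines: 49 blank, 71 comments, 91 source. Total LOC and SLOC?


Total LOC = blank + comment + code
Total LOC = 49 + 71 + 91 = 211
SLOC (source only) = code = 91

Total LOC: 211, SLOC: 91


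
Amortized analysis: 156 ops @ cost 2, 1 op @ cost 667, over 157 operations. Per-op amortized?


Formula: Amortized cost = Total cost / Operations
Total cost = (156 * 2) + (1 * 667)
Total cost = 312 + 667 = 979
Amortized = 979 / 157 = 6.2357

6.2357


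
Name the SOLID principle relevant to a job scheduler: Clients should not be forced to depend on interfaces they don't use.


This describes the Interface Segregation Principle (ISP)

Interface Segregation Principle (ISP)


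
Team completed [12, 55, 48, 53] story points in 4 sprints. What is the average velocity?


Formula: Avg velocity = Total points / Number of sprints
Points: [12, 55, 48, 53]
Sum = 12 + 55 + 48 + 53 = 168
Avg velocity = 168 / 4 = 42.0 points/sprint

42.0 points/sprint


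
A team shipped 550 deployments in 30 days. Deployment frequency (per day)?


Formula: deployments per day = releases / days
= 550 / 30
= 18.333 deploys/day
(equivalently, 128.33 deploys/week)

18.333 deploys/day


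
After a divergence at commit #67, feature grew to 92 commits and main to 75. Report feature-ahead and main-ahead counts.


Common ancestor: commit #67
feature commits after divergence: 92 - 67 = 25
main commits after divergence: 75 - 67 = 8
feature is 25 commits ahead of main
main is 8 commits ahead of feature

feature ahead: 25, main ahead: 8


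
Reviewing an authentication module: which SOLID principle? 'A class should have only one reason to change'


This describes the Single Responsibility Principle (SRP)

Single Responsibility Principle (SRP)


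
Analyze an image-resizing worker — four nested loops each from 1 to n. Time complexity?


Reasoning: four levels of nesting
Complexity: O(n^4)

O(n^4)


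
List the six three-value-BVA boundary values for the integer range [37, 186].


Range: [37, 186]
Boundaries: just below min, min, min+1, max-1, max, just above max
Values: [36, 37, 38, 185, 186, 187]

[36, 37, 38, 185, 186, 187]


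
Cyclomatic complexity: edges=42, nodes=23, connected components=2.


Formula: V(G) = E - N + 2P
V(G) = 42 - 23 + 2*2
V(G) = 19 + 4
V(G) = 23

23


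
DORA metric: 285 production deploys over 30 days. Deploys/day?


Formula: deployments per day = releases / days
= 285 / 30
= 9.5 deploys/day
(equivalently, 66.5 deploys/week)

9.5 deploys/day


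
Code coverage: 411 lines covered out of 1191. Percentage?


Coverage = covered / total * 100
Coverage = 411 / 1191 * 100
Coverage = 34.51%

34.51%


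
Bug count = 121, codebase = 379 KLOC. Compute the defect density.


Defect density = defects / KLOC
Defect density = 121 / 379
Defect density = 0.319 defects/KLOC

0.319 defects/KLOC


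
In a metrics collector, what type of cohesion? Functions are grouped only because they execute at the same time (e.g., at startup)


Reasoning: Related by timing only
Type: Temporal cohesion

Temporal cohesion


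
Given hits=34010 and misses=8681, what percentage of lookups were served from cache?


Formula: hit rate = hits / (hits + misses) * 100
hit rate = 34010 / (34010 + 8681) * 100
hit rate = 34010 / 42691 * 100
hit rate = 79.67%

79.67%


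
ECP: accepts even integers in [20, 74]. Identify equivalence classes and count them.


Constraint: even integers in [20, 74]
Class 1: x < 20 — out-of-range invalid
Class 2: x in [20,74] but odd — wrong type invalid
Class 3: x in [20,74] and even — valid
Class 4: x > 74 — out-of-range invalid
Total equivalence classes: 4

4 equivalence classes


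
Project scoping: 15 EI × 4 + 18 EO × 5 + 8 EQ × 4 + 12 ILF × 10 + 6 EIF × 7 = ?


UFP = EI*4 + EO*5 + EQ*4 + ILF*10 + EIF*7
UFP = 15*4 + 18*5 + 8*4 + 12*10 + 6*7
UFP = 60 + 90 + 32 + 120 + 42
UFP = 344

344


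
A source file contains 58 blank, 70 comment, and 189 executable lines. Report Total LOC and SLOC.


Total LOC = blank + comment + code
Total LOC = 58 + 70 + 189 = 317
SLOC (source only) = code = 189

Total LOC: 317, SLOC: 189


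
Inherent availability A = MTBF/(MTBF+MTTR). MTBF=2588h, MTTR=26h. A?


Availability = MTBF / (MTBF + MTTR)
Availability = 2588 / (2588 + 26)
Availability = 2588 / 2614
Availability = 99.0054%

99.0054%


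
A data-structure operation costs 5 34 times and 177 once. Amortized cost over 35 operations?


Formula: Amortized cost = Total cost / Operations
Total cost = (34 * 5) + (1 * 177)
Total cost = 170 + 177 = 347
Amortized = 347 / 35 = 9.9143

9.9143


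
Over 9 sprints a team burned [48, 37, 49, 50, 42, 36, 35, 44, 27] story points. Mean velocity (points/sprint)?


Formula: Avg velocity = Total points / Number of sprints
Points: [48, 37, 49, 50, 42, 36, 35, 44, 27]
Sum = 48 + 37 + 49 + 50 + 42 + 36 + 35 + 44 + 27 = 368
Avg velocity = 368 / 9 = 40.89 points/sprint

40.89 points/sprint


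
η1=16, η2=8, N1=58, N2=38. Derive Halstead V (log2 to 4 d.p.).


Formula: V = N * log2(η), where N = N1 + N2 and η = η1 + η2
η = 16 + 8 = 24
N = 58 + 38 = 96
log2(24) ≈ 4.5850
V = 96 * 4.5850 = 440.16

440.16


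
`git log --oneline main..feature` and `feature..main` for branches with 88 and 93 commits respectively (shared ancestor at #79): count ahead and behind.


Common ancestor: commit #79
feature commits after divergence: 88 - 79 = 9
main commits after divergence: 93 - 79 = 14
feature is 9 commits ahead of main
main is 14 commits ahead of feature

feature ahead: 9, main ahead: 14


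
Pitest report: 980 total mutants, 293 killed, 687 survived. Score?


Mutation score = killed / total * 100
Mutation score = 293 / 980 * 100
Mutation score = 29.9%

29.9%


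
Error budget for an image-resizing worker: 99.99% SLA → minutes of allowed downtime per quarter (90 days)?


Formula: allowed downtime = period * (100 - SLA) / 100
Period (quarter (90 days)) = 129600 minutes
Unavailability fraction = (100 - 99.99) / 100
Allowed downtime = 129600 * (100 - 99.99) / 100
Allowed downtime = 12.96 minutes

12.96 minutes


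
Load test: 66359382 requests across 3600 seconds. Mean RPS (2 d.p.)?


Formula: throughput = requests / seconds
throughput = 66359382 / 3600
throughput = 18433.16 requests/second

18433.16 requests/second
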